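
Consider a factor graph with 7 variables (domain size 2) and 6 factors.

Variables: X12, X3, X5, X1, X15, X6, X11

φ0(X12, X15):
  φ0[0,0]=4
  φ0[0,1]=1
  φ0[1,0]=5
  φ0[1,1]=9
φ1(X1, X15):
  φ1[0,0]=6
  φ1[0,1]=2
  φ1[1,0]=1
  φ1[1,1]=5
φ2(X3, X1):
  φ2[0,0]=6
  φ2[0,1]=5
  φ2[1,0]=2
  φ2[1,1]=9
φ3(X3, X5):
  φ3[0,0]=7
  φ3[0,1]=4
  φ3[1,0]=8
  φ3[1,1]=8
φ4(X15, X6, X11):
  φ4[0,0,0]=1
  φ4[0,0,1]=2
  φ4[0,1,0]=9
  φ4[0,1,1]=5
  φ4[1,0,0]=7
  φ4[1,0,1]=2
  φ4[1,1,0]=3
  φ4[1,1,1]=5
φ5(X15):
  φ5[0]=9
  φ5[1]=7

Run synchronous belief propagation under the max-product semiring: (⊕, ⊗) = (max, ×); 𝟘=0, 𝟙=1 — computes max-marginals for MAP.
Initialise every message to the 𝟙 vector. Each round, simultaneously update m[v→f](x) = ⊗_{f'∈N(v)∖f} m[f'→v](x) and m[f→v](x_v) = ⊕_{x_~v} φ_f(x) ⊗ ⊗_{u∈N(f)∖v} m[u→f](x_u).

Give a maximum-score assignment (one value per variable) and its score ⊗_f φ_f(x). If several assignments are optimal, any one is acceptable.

init: all messages = 𝟙 over 2 values
r1 m[φ0→X12] = [4, 9]
r1 m[φ0→X15] = [5, 9]
r1 m[φ1→X1] = [6, 5]
r1 m[φ1→X15] = [6, 5]
r1 m[φ2→X3] = [6, 9]
r1 m[φ2→X1] = [6, 9]
r1 m[φ3→X3] = [7, 8]
r1 m[φ3→X5] = [8, 8]
r1 m[φ4→X15] = [9, 7]
r1 m[φ4→X6] = [7, 9]
r1 m[φ4→X11] = [9, 5]
r1 m[φ5→X15] = [9, 7]
r1 m[X12→φ0] = [1, 1]
r1 m[X3→φ2] = [1, 1]
r1 m[X3→φ3] = [1, 1]
r1 m[X5→φ3] = [1, 1]
r1 m[X1→φ1] = [1, 1]
r1 m[X1→φ2] = [1, 1]
r1 m[X15→φ0] = [1, 1]
r1 m[X15→φ1] = [1, 1]
r1 m[X15→φ4] = [1, 1]
r1 m[X15→φ5] = [1, 1]
r1 m[X6→φ4] = [1, 1]
r1 m[X11→φ4] = [1, 1]
r2 m[φ0→X12] = [4, 9]
r2 m[φ0→X15] = [5, 9]
r2 m[φ1→X1] = [6, 5]
r2 m[φ1→X15] = [6, 5]
r2 m[φ2→X3] = [6, 9]
r2 m[φ2→X1] = [6, 9]
r2 m[φ3→X3] = [7, 8]
r2 m[φ3→X5] = [8, 8]
r2 m[φ4→X15] = [9, 7]
r2 m[φ4→X6] = [7, 9]
r2 m[φ4→X11] = [9, 5]
r2 m[φ5→X15] = [9, 7]
r2 m[X12→φ0] = [1, 1]
r2 m[X3→φ2] = [7, 8]
r2 m[X3→φ3] = [6, 9]
r2 m[X5→φ3] = [1, 1]
r2 m[X1→φ1] = [6, 9]
r2 m[X1→φ2] = [6, 5]
r2 m[X15→φ0] = [486, 245]
r2 m[X15→φ1] = [405, 441]
r2 m[X15→φ4] = [270, 315]
r2 m[X15→φ5] = [270, 315]
r2 m[X6→φ4] = [1, 1]
r2 m[X11→φ4] = [1, 1]
r3 m[φ0→X12] = [1944, 2430]
r3 m[φ0→X15] = [5, 9]
r3 m[φ1→X1] = [2430, 2205]
r3 m[φ1→X15] = [36, 45]
r3 m[φ2→X3] = [36, 45]
r3 m[φ2→X1] = [42, 72]
r3 m[φ3→X3] = [7, 8]
r3 m[φ3→X5] = [72, 72]
r3 m[φ4→X15] = [9, 7]
r3 m[φ4→X6] = [2205, 2430]
r3 m[φ4→X11] = [2430, 1575]
r3 m[φ5→X15] = [9, 7]
r3 m[X12→φ0] = [1, 1]
r3 m[X3→φ2] = [7, 8]
r3 m[X3→φ3] = [6, 9]
r3 m[X5→φ3] = [1, 1]
r3 m[X1→φ1] = [6, 9]
r3 m[X1→φ2] = [6, 5]
r3 m[X15→φ0] = [486, 245]
r3 m[X15→φ1] = [405, 441]
r3 m[X15→φ4] = [270, 315]
r3 m[X15→φ5] = [270, 315]
r3 m[X6→φ4] = [1, 1]
r3 m[X11→φ4] = [1, 1]
r4 m[φ0→X12] = [1944, 2430]
r4 m[φ0→X15] = [5, 9]
r4 m[φ1→X1] = [2430, 2205]
r4 m[φ1→X15] = [36, 45]
r4 m[φ2→X3] = [36, 45]
r4 m[φ2→X1] = [42, 72]
r4 m[φ3→X3] = [7, 8]
r4 m[φ3→X5] = [72, 72]
r4 m[φ4→X15] = [9, 7]
r4 m[φ4→X6] = [2205, 2430]
r4 m[φ4→X11] = [2430, 1575]
r4 m[φ5→X15] = [9, 7]
r4 m[X12→φ0] = [1, 1]
r4 m[X3→φ2] = [7, 8]
r4 m[X3→φ3] = [36, 45]
r4 m[X5→φ3] = [1, 1]
r4 m[X1→φ1] = [42, 72]
r4 m[X1→φ2] = [2430, 2205]
r4 m[X15→φ0] = [2916, 2205]
r4 m[X15→φ1] = [405, 441]
r4 m[X15→φ4] = [1620, 2835]
r4 m[X15→φ5] = [1620, 2835]
r4 m[X6→φ4] = [1, 1]
r4 m[X11→φ4] = [1, 1]
r5 m[φ0→X12] = [11664, 19845]
r5 m[φ0→X15] = [5, 9]
r5 m[φ1→X1] = [2430, 2205]
r5 m[φ1→X15] = [252, 360]
r5 m[φ2→X3] = [14580, 19845]
r5 m[φ2→X1] = [42, 72]
r5 m[φ3→X3] = [7, 8]
r5 m[φ3→X5] = [360, 360]
r5 m[φ4→X15] = [9, 7]
r5 m[φ4→X6] = [19845, 14580]
r5 m[φ4→X11] = [19845, 14175]
r5 m[φ5→X15] = [9, 7]
r5 m[X12→φ0] = [1, 1]
r5 m[X3→φ2] = [7, 8]
r5 m[X3→φ3] = [36, 45]
r5 m[X5→φ3] = [1, 1]
r5 m[X1→φ1] = [42, 72]
r5 m[X1→φ2] = [2430, 2205]
r5 m[X15→φ0] = [2916, 2205]
r5 m[X15→φ1] = [405, 441]
r5 m[X15→φ4] = [1620, 2835]
r5 m[X15→φ5] = [1620, 2835]
r5 m[X6→φ4] = [1, 1]
r5 m[X11→φ4] = [1, 1]
r6 m[φ0→X12] = [11664, 19845]
r6 m[φ0→X15] = [5, 9]
r6 m[φ1→X1] = [2430, 2205]
r6 m[φ1→X15] = [252, 360]
r6 m[φ2→X3] = [14580, 19845]
r6 m[φ2→X1] = [42, 72]
r6 m[φ3→X3] = [7, 8]
r6 m[φ3→X5] = [360, 360]
r6 m[φ4→X15] = [9, 7]
r6 m[φ4→X6] = [19845, 14580]
r6 m[φ4→X11] = [19845, 14175]
r6 m[φ5→X15] = [9, 7]
r6 m[X12→φ0] = [1, 1]
r6 m[X3→φ2] = [7, 8]
r6 m[X3→φ3] = [14580, 19845]
r6 m[X5→φ3] = [1, 1]
r6 m[X1→φ1] = [42, 72]
r6 m[X1→φ2] = [2430, 2205]
r6 m[X15→φ0] = [20412, 17640]
r6 m[X15→φ1] = [405, 441]
r6 m[X15→φ4] = [11340, 22680]
r6 m[X15→φ5] = [11340, 22680]
r6 m[X6→φ4] = [1, 1]
r6 m[X11→φ4] = [1, 1]
r7 m[φ0→X12] = [81648, 158760]
r7 m[φ0→X15] = [5, 9]
r7 m[φ1→X1] = [2430, 2205]
r7 m[φ1→X15] = [252, 360]
r7 m[φ2→X3] = [14580, 19845]
r7 m[φ2→X1] = [42, 72]
r7 m[φ3→X3] = [7, 8]
r7 m[φ3→X5] = [158760, 158760]
r7 m[φ4→X15] = [9, 7]
r7 m[φ4→X6] = [158760, 113400]
r7 m[φ4→X11] = [158760, 113400]
r7 m[φ5→X15] = [9, 7]
r7 m[X12→φ0] = [1, 1]
r7 m[X3→φ2] = [7, 8]
r7 m[X3→φ3] = [14580, 19845]
r7 m[X5→φ3] = [1, 1]
r7 m[X1→φ1] = [42, 72]
r7 m[X1→φ2] = [2430, 2205]
r7 m[X15→φ0] = [20412, 17640]
r7 m[X15→φ1] = [405, 441]
r7 m[X15→φ4] = [11340, 22680]
r7 m[X15→φ5] = [11340, 22680]
r7 m[X6→φ4] = [1, 1]
r7 m[X11→φ4] = [1, 1]
r8 m[φ0→X12] = [81648, 158760]
r8 m[φ0→X15] = [5, 9]
r8 m[φ1→X1] = [2430, 2205]
r8 m[φ1→X15] = [252, 360]
r8 m[φ2→X3] = [14580, 19845]
r8 m[φ2→X1] = [42, 72]
r8 m[φ3→X3] = [7, 8]
r8 m[φ3→X5] = [158760, 158760]
r8 m[φ4→X15] = [9, 7]
r8 m[φ4→X6] = [158760, 113400]
r8 m[φ4→X11] = [158760, 113400]
r8 m[φ5→X15] = [9, 7]
r8 m[X12→φ0] = [1, 1]
r8 m[X3→φ2] = [7, 8]
r8 m[X3→φ3] = [14580, 19845]
r8 m[X5→φ3] = [1, 1]
r8 m[X1→φ1] = [42, 72]
r8 m[X1→φ2] = [2430, 2205]
r8 m[X15→φ0] = [20412, 17640]
r8 m[X15→φ1] = [405, 441]
r8 m[X15→φ4] = [11340, 22680]
r8 m[X15→φ5] = [11340, 22680]
r8 m[X6→φ4] = [1, 1]
r8 m[X11→φ4] = [1, 1]
fixed point reached at round 8
traceback from X12: (X12=1, X3=1, X5=0, X1=1, X15=1, X6=0, X11=0), score=158760

assignment: (X12=1, X3=1, X5=0, X1=1, X15=1, X6=0, X11=0); score = 158760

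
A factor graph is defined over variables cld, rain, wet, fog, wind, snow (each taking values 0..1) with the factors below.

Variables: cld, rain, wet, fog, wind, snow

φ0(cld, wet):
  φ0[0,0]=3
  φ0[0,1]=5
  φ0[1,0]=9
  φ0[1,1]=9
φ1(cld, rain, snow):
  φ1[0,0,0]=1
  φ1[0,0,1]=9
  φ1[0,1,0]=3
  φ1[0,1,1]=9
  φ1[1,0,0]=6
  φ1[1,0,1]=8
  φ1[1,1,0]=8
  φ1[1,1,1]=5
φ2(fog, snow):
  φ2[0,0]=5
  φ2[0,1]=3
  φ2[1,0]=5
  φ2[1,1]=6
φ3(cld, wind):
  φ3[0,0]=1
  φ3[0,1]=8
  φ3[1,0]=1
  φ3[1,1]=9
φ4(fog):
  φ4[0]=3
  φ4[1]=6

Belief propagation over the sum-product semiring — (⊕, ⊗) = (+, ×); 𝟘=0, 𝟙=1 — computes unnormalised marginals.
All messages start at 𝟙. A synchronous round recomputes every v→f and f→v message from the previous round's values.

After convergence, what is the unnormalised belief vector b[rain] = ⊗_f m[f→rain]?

init: all messages = 𝟙 over 2 values
r1 m[φ0→cld] = [8, 18]
r1 m[φ0→wet] = [12, 14]
r1 m[φ1→cld] = [22, 27]
r1 m[φ1→rain] = [24, 25]
r1 m[φ1→snow] = [18, 31]
r1 m[φ2→fog] = [8, 11]
r1 m[φ2→snow] = [10, 9]
r1 m[φ3→cld] = [9, 10]
r1 m[φ3→wind] = [2, 17]
r1 m[φ4→fog] = [3, 6]
r1 m[cld→φ0] = [1, 1]
r1 m[cld→φ1] = [1, 1]
r1 m[cld→φ3] = [1, 1]
r1 m[rain→φ1] = [1, 1]
r1 m[wet→φ0] = [1, 1]
r1 m[fog→φ2] = [1, 1]
r1 m[fog→φ4] = [1, 1]
r1 m[wind→φ3] = [1, 1]
r1 m[snow→φ1] = [1, 1]
r1 m[snow→φ2] = [1, 1]
r2 m[φ0→cld] = [8, 18]
r2 m[φ0→wet] = [12, 14]
r2 m[φ1→cld] = [22, 27]
r2 m[φ1→rain] = [24, 25]
r2 m[φ1→snow] = [18, 31]
r2 m[φ2→fog] = [8, 11]
r2 m[φ2→snow] = [10, 9]
r2 m[φ3→cld] = [9, 10]
r2 m[φ3→wind] = [2, 17]
r2 m[φ4→fog] = [3, 6]
r2 m[cld→φ0] = [198, 270]
r2 m[cld→φ1] = [72, 180]
r2 m[cld→φ3] = [176, 486]
r2 m[rain→φ1] = [1, 1]
r2 m[wet→φ0] = [1, 1]
r2 m[fog→φ2] = [3, 6]
r2 m[fog→φ4] = [8, 11]
r2 m[wind→φ3] = [1, 1]
r2 m[snow→φ1] = [10, 9]
r2 m[snow→φ2] = [18, 31]
r3 m[φ0→cld] = [8, 18]
r3 m[φ0→wet] = [3024, 3420]
r3 m[φ1→cld] = [202, 257]
r3 m[φ1→rain] = [30312, 30492]
r3 m[φ1→snow] = [2808, 3636]
r3 m[φ2→fog] = [183, 276]
r3 m[φ2→snow] = [45, 45]
r3 m[φ3→cld] = [9, 10]
r3 m[φ3→wind] = [662, 5782]
r3 m[φ4→fog] = [3, 6]
r3 m[cld→φ0] = [198, 270]
r3 m[cld→φ1] = [72, 180]
r3 m[cld→φ3] = [176, 486]
r3 m[rain→φ1] = [1, 1]
r3 m[wet→φ0] = [1, 1]
r3 m[fog→φ2] = [3, 6]
r3 m[fog→φ4] = [8, 11]
r3 m[wind→φ3] = [1, 1]
r3 m[snow→φ1] = [10, 9]
r3 m[snow→φ2] = [18, 31]
r4 m[φ0→cld] = [8, 18]
r4 m[φ0→wet] = [3024, 3420]
r4 m[φ1→cld] = [202, 257]
r4 m[φ1→rain] = [30312, 30492]
r4 m[φ1→snow] = [2808, 3636]
r4 m[φ2→fog] = [183, 276]
r4 m[φ2→snow] = [45, 45]
r4 m[φ3→cld] = [9, 10]
r4 m[φ3→wind] = [662, 5782]
r4 m[φ4→fog] = [3, 6]
r4 m[cld→φ0] = [1818, 2570]
r4 m[cld→φ1] = [72, 180]
r4 m[cld→φ3] = [1616, 4626]
r4 m[rain→φ1] = [1, 1]
r4 m[wet→φ0] = [1, 1]
r4 m[fog→φ2] = [3, 6]
r4 m[fog→φ4] = [183, 276]
r4 m[wind→φ3] = [1, 1]
r4 m[snow→φ1] = [45, 45]
r4 m[snow→φ2] = [2808, 3636]
r5 m[φ0→cld] = [8, 18]
r5 m[φ0→wet] = [28584, 32220]
r5 m[φ1→cld] = [990, 1215]
r5 m[φ1→rain] = [145800, 144180]
r5 m[φ1→snow] = [2808, 3636]
r5 m[φ2→fog] = [24948, 35856]
r5 m[φ2→snow] = [45, 45]
r5 m[φ3→cld] = [9, 10]
r5 m[φ3→wind] = [6242, 54562]
r5 m[φ4→fog] = [3, 6]
r5 m[cld→φ0] = [1818, 2570]
r5 m[cld→φ1] = [72, 180]
r5 m[cld→φ3] = [1616, 4626]
r5 m[rain→φ1] = [1, 1]
r5 m[wet→φ0] = [1, 1]
r5 m[fog→φ2] = [3, 6]
r5 m[fog→φ4] = [183, 276]
r5 m[wind→φ3] = [1, 1]
r5 m[snow→φ1] = [45, 45]
r5 m[snow→φ2] = [2808, 3636]
r6 m[φ0→cld] = [8, 18]
r6 m[φ0→wet] = [28584, 32220]
r6 m[φ1→cld] = [990, 1215]
r6 m[φ1→rain] = [145800, 144180]
r6 m[φ1→snow] = [2808, 3636]
r6 m[φ2→fog] = [24948, 35856]
r6 m[φ2→snow] = [45, 45]
r6 m[φ3→cld] = [9, 10]
r6 m[φ3→wind] = [6242, 54562]
r6 m[φ4→fog] = [3, 6]
r6 m[cld→φ0] = [8910, 12150]
r6 m[cld→φ1] = [72, 180]
r6 m[cld→φ3] = [7920, 21870]
r6 m[rain→φ1] = [1, 1]
r6 m[wet→φ0] = [1, 1]
r6 m[fog→φ2] = [3, 6]
r6 m[fog→φ4] = [24948, 35856]
r6 m[wind→φ3] = [1, 1]
r6 m[snow→φ1] = [45, 45]
r6 m[snow→φ2] = [2808, 3636]
r7 m[φ0→cld] = [8, 18]
r7 m[φ0→wet] = [136080, 153900]
r7 m[φ1→cld] = [990, 1215]
r7 m[φ1→rain] = [145800, 144180]
r7 m[φ1→snow] = [2808, 3636]
r7 m[φ2→fog] = [24948, 35856]
r7 m[φ2→snow] = [45, 45]
r7 m[φ3→cld] = [9, 10]
r7 m[φ3→wind] = [29790, 260190]
r7 m[φ4→fog] = [3, 6]
r7 m[cld→φ0] = [8910, 12150]
r7 m[cld→φ1] = [72, 180]
r7 m[cld→φ3] = [7920, 21870]
r7 m[rain→φ1] = [1, 1]
r7 m[wet→φ0] = [1, 1]
r7 m[fog→φ2] = [3, 6]
r7 m[fog→φ4] = [24948, 35856]
r7 m[wind→φ3] = [1, 1]
r7 m[snow→φ1] = [45, 45]
r7 m[snow→φ2] = [2808, 3636]
r8 m[φ0→cld] = [8, 18]
r8 m[φ0→wet] = [136080, 153900]
r8 m[φ1→cld] = [990, 1215]
r8 m[φ1→rain] = [145800, 144180]
r8 m[φ1→snow] = [2808, 3636]
r8 m[φ2→fog] = [24948, 35856]
r8 m[φ2→snow] = [45, 45]
r8 m[φ3→cld] = [9, 10]
r8 m[φ3→wind] = [29790, 260190]
r8 m[φ4→fog] = [3, 6]
r8 m[cld→φ0] = [8910, 12150]
r8 m[cld→φ1] = [72, 180]
r8 m[cld→φ3] = [7920, 21870]
r8 m[rain→φ1] = [1, 1]
r8 m[wet→φ0] = [1, 1]
r8 m[fog→φ2] = [3, 6]
r8 m[fog→φ4] = [24948, 35856]
r8 m[wind→φ3] = [1, 1]
r8 m[snow→φ1] = [45, 45]
r8 m[snow→φ2] = [2808, 3636]
fixed point reached at round 8
b[rain] = ⊗ incoming = [145800, 144180]

b[rain] = [145800, 144180]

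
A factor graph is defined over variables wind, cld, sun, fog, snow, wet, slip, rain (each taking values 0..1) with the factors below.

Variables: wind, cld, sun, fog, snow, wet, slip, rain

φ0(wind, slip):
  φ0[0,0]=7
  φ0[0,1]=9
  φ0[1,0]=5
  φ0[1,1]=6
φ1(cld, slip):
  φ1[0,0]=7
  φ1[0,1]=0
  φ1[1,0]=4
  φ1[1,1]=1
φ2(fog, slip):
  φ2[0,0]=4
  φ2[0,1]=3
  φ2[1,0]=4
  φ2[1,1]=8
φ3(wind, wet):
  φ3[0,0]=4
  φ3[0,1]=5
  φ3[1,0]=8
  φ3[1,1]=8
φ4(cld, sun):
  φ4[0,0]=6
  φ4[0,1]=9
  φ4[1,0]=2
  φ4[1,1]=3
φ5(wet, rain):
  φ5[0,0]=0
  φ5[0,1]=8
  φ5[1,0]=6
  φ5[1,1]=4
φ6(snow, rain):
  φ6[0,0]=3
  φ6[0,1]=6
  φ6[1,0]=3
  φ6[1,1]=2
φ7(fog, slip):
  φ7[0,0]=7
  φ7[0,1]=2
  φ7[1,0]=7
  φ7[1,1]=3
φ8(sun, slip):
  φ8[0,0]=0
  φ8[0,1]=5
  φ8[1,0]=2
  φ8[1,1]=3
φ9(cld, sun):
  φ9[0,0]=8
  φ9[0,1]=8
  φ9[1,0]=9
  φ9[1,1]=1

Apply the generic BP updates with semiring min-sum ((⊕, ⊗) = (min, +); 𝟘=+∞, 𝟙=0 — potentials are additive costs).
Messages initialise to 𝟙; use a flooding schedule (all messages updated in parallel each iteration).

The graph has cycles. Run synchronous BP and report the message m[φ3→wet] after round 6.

message @ round 6 = [21, 22]

init: all messages = 𝟙 over 2 values
r1 m[φ0→wind] = [7, 5]
r1 m[φ0→slip] = [5, 6]
r1 m[φ1→cld] = [0, 1]
r1 m[φ1→slip] = [4, 0]
r1 m[φ2→fog] = [3, 4]
r1 m[φ2→slip] = [4, 3]
r1 m[φ3→wind] = [4, 8]
r1 m[φ3→wet] = [4, 5]
r1 m[φ4→cld] = [6, 2]
r1 m[φ4→sun] = [2, 3]
r1 m[φ5→wet] = [0, 4]
r1 m[φ5→rain] = [0, 4]
r1 m[φ6→snow] = [3, 2]
r1 m[φ6→rain] = [3, 2]
r1 m[φ7→fog] = [2, 3]
r1 m[φ7→slip] = [7, 2]
r1 m[φ8→sun] = [0, 2]
r1 m[φ8→slip] = [0, 3]
r1 m[φ9→cld] = [8, 1]
r1 m[φ9→sun] = [8, 1]
r1 m[wind→φ0] = [0, 0]
r1 m[wind→φ3] = [0, 0]
r1 m[cld→φ1] = [0, 0]
r1 m[cld→φ4] = [0, 0]
r1 m[cld→φ9] = [0, 0]
r1 m[sun→φ4] = [0, 0]
r1 m[sun→φ8] = [0, 0]
r1 m[sun→φ9] = [0, 0]
r1 m[fog→φ2] = [0, 0]
r1 m[fog→φ7] = [0, 0]
r1 m[snow→φ6] = [0, 0]
r1 m[wet→φ3] = [0, 0]
r1 m[wet→φ5] = [0, 0]
r1 m[slip→φ0] = [0, 0]
r1 m[slip→φ1] = [0, 0]
r1 m[slip→φ2] = [0, 0]
r1 m[slip→φ7] = [0, 0]
r1 m[slip→φ8] = [0, 0]
r1 m[rain→φ5] = [0, 0]
r1 m[rain→φ6] = [0, 0]
r2 m[φ0→wind] = [7, 5]
r2 m[φ0→slip] = [5, 6]
r2 m[φ1→cld] = [0, 1]
r2 m[φ1→slip] = [4, 0]
r2 m[φ2→fog] = [3, 4]
r2 m[φ2→slip] = [4, 3]
r2 m[φ3→wind] = [4, 8]
r2 m[φ3→wet] = [4, 5]
r2 m[φ4→cld] = [6, 2]
r2 m[φ4→sun] = [2, 3]
r2 m[φ5→wet] = [0, 4]
r2 m[φ5→rain] = [0, 4]
r2 m[φ6→snow] = [3, 2]
r2 m[φ6→rain] = [3, 2]
r2 m[φ7→fog] = [2, 3]
r2 m[φ7→slip] = [7, 2]
r2 m[φ8→sun] = [0, 2]
r2 m[φ8→slip] = [0, 3]
r2 m[φ9→cld] = [8, 1]
r2 m[φ9→sun] = [8, 1]
r2 m[wind→φ0] = [4, 8]
r2 m[wind→φ3] = [7, 5]
r2 m[cld→φ1] = [14, 3]
r2 m[cld→φ4] = [8, 2]
r2 m[cld→φ9] = [6, 3]
r2 m[sun→φ4] = [8, 3]
r2 m[sun→φ8] = [10, 4]
r2 m[sun→φ9] = [2, 5]
r2 m[fog→φ2] = [2, 3]
r2 m[fog→φ7] = [3, 4]
r2 m[snow→φ6] = [0, 0]
r2 m[wet→φ3] = [0, 4]
r2 m[wet→φ5] = [4, 5]
r2 m[slip→φ0] = [15, 8]
r2 m[slip→φ1] = [16, 14]
r2 m[slip→φ2] = [16, 11]
r2 m[slip→φ7] = [13, 12]
r2 m[slip→φ8] = [20, 11]
r2 m[rain→φ5] = [3, 2]
r2 m[rain→φ6] = [0, 4]
r3 m[φ0→wind] = [17, 14]
r3 m[φ0→slip] = [11, 13]
r3 m[φ1→cld] = [14, 15]
r3 m[φ1→slip] = [7, 4]
r3 m[φ2→fog] = [14, 19]
r3 m[φ2→slip] = [6, 5]
r3 m[φ3→wind] = [4, 8]
r3 m[φ3→wet] = [11, 12]
r3 m[φ4→cld] = [12, 6]
r3 m[φ4→sun] = [4, 5]
r3 m[φ5→wet] = [3, 6]
r3 m[φ5→rain] = [4, 9]
r3 m[φ6→snow] = [3, 3]
r3 m[φ6→rain] = [3, 2]
r3 m[φ7→fog] = [14, 15]
r3 m[φ7→slip] = [10, 5]
r3 m[φ8→sun] = [16, 14]
r3 m[φ8→slip] = [6, 7]
r3 m[φ9→cld] = [10, 6]
r3 m[φ9→sun] = [12, 4]
r3 m[wind→φ0] = [4, 8]
r3 m[wind→φ3] = [7, 5]
r3 m[cld→φ1] = [14, 3]
r3 m[cld→φ4] = [8, 2]
r3 m[cld→φ9] = [6, 3]
r3 m[sun→φ4] = [8, 3]
r3 m[sun→φ8] = [10, 4]
r3 m[sun→φ9] = [2, 5]
r3 m[fog→φ2] = [2, 3]
r3 m[fog→φ7] = [3, 4]
r3 m[snow→φ6] = [0, 0]
r3 m[wet→φ3] = [0, 4]
r3 m[wet→φ5] = [4, 5]
r3 m[slip→φ0] = [15, 8]
r3 m[slip→φ1] = [16, 14]
r3 m[slip→φ2] = [16, 11]
r3 m[slip→φ7] = [13, 12]
r3 m[slip→φ8] = [20, 11]
r3 m[rain→φ5] = [3, 2]
r3 m[rain→φ6] = [0, 4]
r4 m[φ0→wind] = [17, 14]
r4 m[φ0→slip] = [11, 13]
r4 m[φ1→cld] = [14, 15]
r4 m[φ1→slip] = [7, 4]
r4 m[φ2→fog] = [14, 19]
r4 m[φ2→slip] = [6, 5]
r4 m[φ3→wind] = [4, 8]
r4 m[φ3→wet] = [11, 12]
r4 m[φ4→cld] = [12, 6]
r4 m[φ4→sun] = [4, 5]
r4 m[φ5→wet] = [3, 6]
r4 m[φ5→rain] = [4, 9]
r4 m[φ6→snow] = [3, 3]
r4 m[φ6→rain] = [3, 2]
r4 m[φ7→fog] = [14, 15]
r4 m[φ7→slip] = [10, 5]
r4 m[φ8→sun] = [16, 14]
r4 m[φ8→slip] = [6, 7]
r4 m[φ9→cld] = [10, 6]
r4 m[φ9→sun] = [12, 4]
r4 m[wind→φ0] = [4, 8]
r4 m[wind→φ3] = [17, 14]
r4 m[cld→φ1] = [22, 12]
r4 m[cld→φ4] = [24, 21]
r4 m[cld→φ9] = [26, 21]
r4 m[sun→φ4] = [28, 18]
r4 m[sun→φ8] = [16, 9]
r4 m[sun→φ9] = [20, 19]
r4 m[fog→φ2] = [14, 15]
r4 m[fog→φ7] = [14, 19]
r4 m[snow→φ6] = [0, 0]
r4 m[wet→φ3] = [3, 6]
r4 m[wet→φ5] = [11, 12]
r4 m[slip→φ0] = [29, 21]
r4 m[slip→φ1] = [33, 30]
r4 m[slip→φ2] = [34, 29]
r4 m[slip→φ7] = [30, 29]
r4 m[slip→φ8] = [34, 27]
r4 m[rain→φ5] = [3, 2]
r4 m[rain→φ6] = [4, 9]
r5 m[φ0→wind] = [30, 27]
r5 m[φ0→slip] = [11, 13]
r5 m[φ1→cld] = [30, 31]
r5 m[φ1→slip] = [16, 13]
r5 m[φ2→fog] = [32, 37]
r5 m[φ2→slip] = [18, 17]
r5 m[φ3→wind] = [7, 11]
r5 m[φ3→wet] = [21, 22]
r5 m[φ4→cld] = [27, 21]
r5 m[φ4→sun] = [23, 24]
r5 m[φ5→wet] = [3, 6]
r5 m[φ5→rain] = [11, 16]
r5 m[φ6→snow] = [7, 7]
r5 m[φ6→rain] = [3, 2]
r5 m[φ7→fog] = [31, 32]
r5 m[φ7→slip] = [21, 16]
r5 m[φ8→sun] = [32, 30]
r5 m[φ8→slip] = [11, 12]
r5 m[φ9→cld] = [27, 20]
r5 m[φ9→sun] = [30, 22]
r5 m[wind→φ0] = [4, 8]
r5 m[wind→φ3] = [17, 14]
r5 m[cld→φ1] = [22, 12]
r5 m[cld→φ4] = [24, 21]
r5 m[cld→φ9] = [26, 21]
r5 m[sun→φ4] = [28, 18]
r5 m[sun→φ8] = [16, 9]
r5 m[sun→φ9] = [20, 19]
r5 m[fog→φ2] = [14, 15]
r5 m[fog→φ7] = [14, 19]
r5 m[snow→φ6] = [0, 0]
r5 m[wet→φ3] = [3, 6]
r5 m[wet→φ5] = [11, 12]
r5 m[slip→φ0] = [29, 21]
r5 m[slip→φ1] = [33, 30]
r5 m[slip→φ2] = [34, 29]
r5 m[slip→φ7] = [30, 29]
r5 m[slip→φ8] = [34, 27]
r5 m[rain→φ5] = [3, 2]
r5 m[rain→φ6] = [4, 9]
r6 m[φ0→wind] = [30, 27]
r6 m[φ0→slip] = [11, 13]
r6 m[φ1→cld] = [30, 31]
r6 m[φ1→slip] = [16, 13]
r6 m[φ2→fog] = [32, 37]
r6 m[φ2→slip] = [18, 17]
r6 m[φ3→wind] = [7, 11]
r6 m[φ3→wet] = [21, 22]
r6 m[φ4→cld] = [27, 21]
r6 m[φ4→sun] = [23, 24]
r6 m[φ5→wet] = [3, 6]
r6 m[φ5→rain] = [11, 16]
r6 m[φ6→snow] = [7, 7]
r6 m[φ6→rain] = [3, 2]
r6 m[φ7→fog] = [31, 32]
r6 m[φ7→slip] = [21, 16]
r6 m[φ8→sun] = [32, 30]
r6 m[φ8→slip] = [11, 12]
r6 m[φ9→cld] = [27, 20]
r6 m[φ9→sun] = [30, 22]
r6 m[wind→φ0] = [7, 11]
r6 m[wind→φ3] = [30, 27]
r6 m[cld→φ1] = [54, 41]
r6 m[cld→φ4] = [57, 51]
r6 m[cld→φ9] = [57, 52]
r6 m[sun→φ4] = [62, 52]
r6 m[sun→φ8] = [53, 46]
r6 m[sun→φ9] = [55, 54]
r6 m[fog→φ2] = [31, 32]
r6 m[fog→φ7] = [32, 37]
r6 m[snow→φ6] = [0, 0]
r6 m[wet→φ3] = [3, 6]
r6 m[wet→φ5] = [21, 22]
r6 m[slip→φ0] = [66, 58]
r6 m[slip→φ1] = [61, 58]
r6 m[slip→φ2] = [59, 54]
r6 m[slip→φ7] = [56, 55]
r6 m[slip→φ8] = [66, 59]
r6 m[rain→φ5] = [3, 2]
r6 m[rain→φ6] = [11, 16]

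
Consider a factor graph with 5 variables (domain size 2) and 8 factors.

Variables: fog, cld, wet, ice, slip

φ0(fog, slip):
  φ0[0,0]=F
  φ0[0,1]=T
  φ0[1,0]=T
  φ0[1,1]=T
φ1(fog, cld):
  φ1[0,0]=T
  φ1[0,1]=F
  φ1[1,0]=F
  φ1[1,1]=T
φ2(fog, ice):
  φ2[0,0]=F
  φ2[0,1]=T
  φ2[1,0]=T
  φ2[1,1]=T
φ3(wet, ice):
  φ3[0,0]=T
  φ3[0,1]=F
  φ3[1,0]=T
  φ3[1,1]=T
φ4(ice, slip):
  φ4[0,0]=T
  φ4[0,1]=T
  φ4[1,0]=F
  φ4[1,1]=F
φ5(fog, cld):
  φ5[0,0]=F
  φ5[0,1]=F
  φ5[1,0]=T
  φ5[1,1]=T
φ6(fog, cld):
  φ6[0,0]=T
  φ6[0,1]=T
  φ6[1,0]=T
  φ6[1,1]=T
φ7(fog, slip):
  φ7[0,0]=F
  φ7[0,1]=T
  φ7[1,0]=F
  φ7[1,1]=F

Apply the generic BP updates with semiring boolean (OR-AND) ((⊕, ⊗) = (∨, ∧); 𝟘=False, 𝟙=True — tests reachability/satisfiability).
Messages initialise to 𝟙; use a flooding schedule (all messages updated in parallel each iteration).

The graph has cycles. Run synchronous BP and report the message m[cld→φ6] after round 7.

message @ round 7 = [F, F]

init: all messages = 𝟙 over 2 values
r1 m[φ0→fog] = [T, T]
r1 m[φ0→slip] = [T, T]
r1 m[φ1→fog] = [T, T]
r1 m[φ1→cld] = [T, T]
r1 m[φ2→fog] = [T, T]
r1 m[φ2→ice] = [T, T]
r1 m[φ3→wet] = [T, T]
r1 m[φ3→ice] = [T, T]
r1 m[φ4→ice] = [T, F]
r1 m[φ4→slip] = [T, T]
r1 m[φ5→fog] = [F, T]
r1 m[φ5→cld] = [T, T]
r1 m[φ6→fog] = [T, T]
r1 m[φ6→cld] = [T, T]
r1 m[φ7→fog] = [T, F]
r1 m[φ7→slip] = [F, T]
r1 m[fog→φ0] = [T, T]
r1 m[fog→φ1] = [T, T]
r1 m[fog→φ2] = [T, T]
r1 m[fog→φ5] = [T, T]
r1 m[fog→φ6] = [T, T]
r1 m[fog→φ7] = [T, T]
r1 m[cld→φ1] = [T, T]
r1 m[cld→φ5] = [T, T]
r1 m[cld→φ6] = [T, T]
r1 m[wet→φ3] = [T, T]
r1 m[ice→φ2] = [T, T]
r1 m[ice→φ3] = [T, T]
r1 m[ice→φ4] = [T, T]
r1 m[slip→φ0] = [T, T]
r1 m[slip→φ4] = [T, T]
r1 m[slip→φ7] = [T, T]
r2 m[φ0→fog] = [T, T]
r2 m[φ0→slip] = [T, T]
r2 m[φ1→fog] = [T, T]
r2 m[φ1→cld] = [T, T]
r2 m[φ2→fog] = [T, T]
r2 m[φ2→ice] = [T, T]
r2 m[φ3→wet] = [T, T]
r2 m[φ3→ice] = [T, T]
r2 m[φ4→ice] = [T, F]
r2 m[φ4→slip] = [T, T]
r2 m[φ5→fog] = [F, T]
r2 m[φ5→cld] = [T, T]
r2 m[φ6→fog] = [T, T]
r2 m[φ6→cld] = [T, T]
r2 m[φ7→fog] = [T, F]
r2 m[φ7→slip] = [F, T]
r2 m[fog→φ0] = [F, F]
r2 m[fog→φ1] = [F, F]
r2 m[fog→φ2] = [F, F]
r2 m[fog→φ5] = [T, F]
r2 m[fog→φ6] = [F, F]
r2 m[fog→φ7] = [F, T]
r2 m[cld→φ1] = [T, T]
r2 m[cld→φ5] = [T, T]
r2 m[cld→φ6] = [T, T]
r2 m[wet→φ3] = [T, T]
r2 m[ice→φ2] = [T, F]
r2 m[ice→φ3] = [T, F]
r2 m[ice→φ4] = [T, T]
r2 m[slip→φ0] = [F, T]
r2 m[slip→φ4] = [F, T]
r2 m[slip→φ7] = [T, T]
r3 m[φ0→fog] = [T, T]
r3 m[φ0→slip] = [F, F]
r3 m[φ1→fog] = [T, T]
r3 m[φ1→cld] = [F, F]
r3 m[φ2→fog] = [F, T]
r3 m[φ2→ice] = [F, F]
r3 m[φ3→wet] = [T, T]
r3 m[φ3→ice] = [T, T]
r3 m[φ4→ice] = [T, F]
r3 m[φ4→slip] = [T, T]
r3 m[φ5→fog] = [F, T]
r3 m[φ5→cld] = [F, F]
r3 m[φ6→fog] = [T, T]
r3 m[φ6→cld] = [F, F]
r3 m[φ7→fog] = [T, F]
r3 m[φ7→slip] = [F, F]
r3 m[fog→φ0] = [F, F]
r3 m[fog→φ1] = [F, F]
r3 m[fog→φ2] = [F, F]
r3 m[fog→φ5] = [T, F]
r3 m[fog→φ6] = [F, F]
r3 m[fog→φ7] = [F, T]
r3 m[cld→φ1] = [T, T]
r3 m[cld→φ5] = [T, T]
r3 m[cld→φ6] = [T, T]
r3 m[wet→φ3] = [T, T]
r3 m[ice→φ2] = [T, F]
r3 m[ice→φ3] = [T, F]
r3 m[ice→φ4] = [T, T]
r3 m[slip→φ0] = [F, T]
r3 m[slip→φ4] = [F, T]
r3 m[slip→φ7] = [T, T]
r4 m[φ0→fog] = [T, T]
r4 m[φ0→slip] = [F, F]
r4 m[φ1→fog] = [T, T]
r4 m[φ1→cld] = [F, F]
r4 m[φ2→fog] = [F, T]
r4 m[φ2→ice] = [F, F]
r4 m[φ3→wet] = [T, T]
r4 m[φ3→ice] = [T, T]
r4 m[φ4→ice] = [T, F]
r4 m[φ4→slip] = [T, T]
r4 m[φ5→fog] = [F, T]
r4 m[φ5→cld] = [F, F]
r4 m[φ6→fog] = [T, T]
r4 m[φ6→cld] = [F, F]
r4 m[φ7→fog] = [T, F]
r4 m[φ7→slip] = [F, F]
r4 m[fog→φ0] = [F, F]
r4 m[fog→φ1] = [F, F]
r4 m[fog→φ2] = [F, F]
r4 m[fog→φ5] = [F, F]
r4 m[fog→φ6] = [F, F]
r4 m[fog→φ7] = [F, T]
r4 m[cld→φ1] = [F, F]
r4 m[cld→φ5] = [F, F]
r4 m[cld→φ6] = [F, F]
r4 m[wet→φ3] = [T, T]
r4 m[ice→φ2] = [T, F]
r4 m[ice→φ3] = [F, F]
r4 m[ice→φ4] = [F, F]
r4 m[slip→φ0] = [F, F]
r4 m[slip→φ4] = [F, F]
r4 m[slip→φ7] = [F, F]
r5 m[φ0→fog] = [F, F]
r5 m[φ0→slip] = [F, F]
r5 m[φ1→fog] = [F, F]
r5 m[φ1→cld] = [F, F]
r5 m[φ2→fog] = [F, T]
r5 m[φ2→ice] = [F, F]
r5 m[φ3→wet] = [F, F]
r5 m[φ3→ice] = [T, T]
r5 m[φ4→ice] = [F, F]
r5 m[φ4→slip] = [F, F]
r5 m[φ5→fog] = [F, F]
r5 m[φ5→cld] = [F, F]
r5 m[φ6→fog] = [F, F]
r5 m[φ6→cld] = [F, F]
r5 m[φ7→fog] = [F, F]
r5 m[φ7→slip] = [F, F]
r5 m[fog→φ0] = [F, F]
r5 m[fog→φ1] = [F, F]
r5 m[fog→φ2] = [F, F]
r5 m[fog→φ5] = [F, F]
r5 m[fog→φ6] = [F, F]
r5 m[fog→φ7] = [F, T]
r5 m[cld→φ1] = [F, F]
r5 m[cld→φ5] = [F, F]
r5 m[cld→φ6] = [F, F]
r5 m[wet→φ3] = [T, T]
r5 m[ice→φ2] = [T, F]
r5 m[ice→φ3] = [F, F]
r5 m[ice→φ4] = [F, F]
r5 m[slip→φ0] = [F, F]
r5 m[slip→φ4] = [F, F]
r5 m[slip→φ7] = [F, F]
r6 m[φ0→fog] = [F, F]
r6 m[φ0→slip] = [F, F]
r6 m[φ1→fog] = [F, F]
r6 m[φ1→cld] = [F, F]
r6 m[φ2→fog] = [F, T]
r6 m[φ2→ice] = [F, F]
r6 m[φ3→wet] = [F, F]
r6 m[φ3→ice] = [T, T]
r6 m[φ4→ice] = [F, F]
r6 m[φ4→slip] = [F, F]
r6 m[φ5→fog] = [F, F]
r6 m[φ5→cld] = [F, F]
r6 m[φ6→fog] = [F, F]
r6 m[φ6→cld] = [F, F]
r6 m[φ7→fog] = [F, F]
r6 m[φ7→slip] = [F, F]
r6 m[fog→φ0] = [F, F]
r6 m[fog→φ1] = [F, F]
r6 m[fog→φ2] = [F, F]
r6 m[fog→φ5] = [F, F]
r6 m[fog→φ6] = [F, F]
r6 m[fog→φ7] = [F, F]
r6 m[cld→φ1] = [F, F]
r6 m[cld→φ5] = [F, F]
r6 m[cld→φ6] = [F, F]
r6 m[wet→φ3] = [T, T]
r6 m[ice→φ2] = [F, F]
r6 m[ice→φ3] = [F, F]
r6 m[ice→φ4] = [F, F]
r6 m[slip→φ0] = [F, F]
r6 m[slip→φ4] = [F, F]
r6 m[slip→φ7] = [F, F]
r7 m[φ0→fog] = [F, F]
r7 m[φ0→slip] = [F, F]
r7 m[φ1→fog] = [F, F]
r7 m[φ1→cld] = [F, F]
r7 m[φ2→fog] = [F, F]
r7 m[φ2→ice] = [F, F]
r7 m[φ3→wet] = [F, F]
r7 m[φ3→ice] = [T, T]
r7 m[φ4→ice] = [F, F]
r7 m[φ4→slip] = [F, F]
r7 m[φ5→fog] = [F, F]
r7 m[φ5→cld] = [F, F]
r7 m[φ6→fog] = [F, F]
r7 m[φ6→cld] = [F, F]
r7 m[φ7→fog] = [F, F]
r7 m[φ7→slip] = [F, F]
r7 m[fog→φ0] = [F, F]
r7 m[fog→φ1] = [F, F]
r7 m[fog→φ2] = [F, F]
r7 m[fog→φ5] = [F, F]
r7 m[fog→φ6] = [F, F]
r7 m[fog→φ7] = [F, F]
r7 m[cld→φ1] = [F, F]
r7 m[cld→φ5] = [F, F]
r7 m[cld→φ6] = [F, F]
r7 m[wet→φ3] = [T, T]
r7 m[ice→φ2] = [F, F]
r7 m[ice→φ3] = [F, F]
r7 m[ice→φ4] = [F, F]
r7 m[slip→φ0] = [F, F]
r7 m[slip→φ4] = [F, F]
r7 m[slip→φ7] = [F, F]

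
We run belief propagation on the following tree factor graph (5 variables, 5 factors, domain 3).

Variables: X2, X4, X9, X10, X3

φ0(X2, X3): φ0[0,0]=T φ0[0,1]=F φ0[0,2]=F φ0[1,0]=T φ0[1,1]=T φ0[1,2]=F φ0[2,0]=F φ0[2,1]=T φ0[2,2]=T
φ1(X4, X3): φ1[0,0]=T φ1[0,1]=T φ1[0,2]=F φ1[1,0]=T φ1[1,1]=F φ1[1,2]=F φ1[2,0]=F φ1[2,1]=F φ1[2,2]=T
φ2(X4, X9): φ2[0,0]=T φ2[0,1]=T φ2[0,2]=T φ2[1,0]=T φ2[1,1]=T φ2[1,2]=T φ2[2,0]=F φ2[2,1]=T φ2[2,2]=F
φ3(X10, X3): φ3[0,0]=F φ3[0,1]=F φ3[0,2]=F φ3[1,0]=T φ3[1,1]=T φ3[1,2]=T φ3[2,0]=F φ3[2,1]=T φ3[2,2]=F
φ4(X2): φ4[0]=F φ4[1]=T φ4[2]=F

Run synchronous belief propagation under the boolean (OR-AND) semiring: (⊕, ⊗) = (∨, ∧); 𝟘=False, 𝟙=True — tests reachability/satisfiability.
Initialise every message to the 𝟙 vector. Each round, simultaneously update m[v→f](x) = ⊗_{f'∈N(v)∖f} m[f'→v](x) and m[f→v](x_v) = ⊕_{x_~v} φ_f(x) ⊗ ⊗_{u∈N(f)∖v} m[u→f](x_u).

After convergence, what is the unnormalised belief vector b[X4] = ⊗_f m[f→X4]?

init: all messages = 𝟙 over 3 values
r1 m[φ0→X2] = [T, T, T]
r1 m[φ0→X3] = [T, T, T]
r1 m[φ1→X4] = [T, T, T]
r1 m[φ1→X3] = [T, T, T]
r1 m[φ2→X4] = [T, T, T]
r1 m[φ2→X9] = [T, T, T]
r1 m[φ3→X10] = [F, T, T]
r1 m[φ3→X3] = [T, T, T]
r1 m[φ4→X2] = [F, T, F]
r1 m[X2→φ0] = [T, T, T]
r1 m[X2→φ4] = [T, T, T]
r1 m[X4→φ1] = [T, T, T]
r1 m[X4→φ2] = [T, T, T]
r1 m[X9→φ2] = [T, T, T]
r1 m[X10→φ3] = [T, T, T]
r1 m[X3→φ0] = [T, T, T]
r1 m[X3→φ1] = [T, T, T]
r1 m[X3→φ3] = [T, T, T]
r2 m[φ0→X2] = [T, T, T]
r2 m[φ0→X3] = [T, T, T]
r2 m[φ1→X4] = [T, T, T]
r2 m[φ1→X3] = [T, T, T]
r2 m[φ2→X4] = [T, T, T]
r2 m[φ2→X9] = [T, T, T]
r2 m[φ3→X10] = [F, T, T]
r2 m[φ3→X3] = [T, T, T]
r2 m[φ4→X2] = [F, T, F]
r2 m[X2→φ0] = [F, T, F]
r2 m[X2→φ4] = [T, T, T]
r2 m[X4→φ1] = [T, T, T]
r2 m[X4→φ2] = [T, T, T]
r2 m[X9→φ2] = [T, T, T]
r2 m[X10→φ3] = [T, T, T]
r2 m[X3→φ0] = [T, T, T]
r2 m[X3→φ1] = [T, T, T]
r2 m[X3→φ3] = [T, T, T]
r3 m[φ0→X2] = [T, T, T]
r3 m[φ0→X3] = [T, T, F]
r3 m[φ1→X4] = [T, T, T]
r3 m[φ1→X3] = [T, T, T]
r3 m[φ2→X4] = [T, T, T]
r3 m[φ2→X9] = [T, T, T]
r3 m[φ3→X10] = [F, T, T]
r3 m[φ3→X3] = [T, T, T]
r3 m[φ4→X2] = [F, T, F]
r3 m[X2→φ0] = [F, T, F]
r3 m[X2→φ4] = [T, T, T]
r3 m[X4→φ1] = [T, T, T]
r3 m[X4→φ2] = [T, T, T]
r3 m[X9→φ2] = [T, T, T]
r3 m[X10→φ3] = [T, T, T]
r3 m[X3→φ0] = [T, T, T]
r3 m[X3→φ1] = [T, T, T]
r3 m[X3→φ3] = [T, T, T]
r4 m[φ0→X2] = [T, T, T]
r4 m[φ0→X3] = [T, T, F]
r4 m[φ1→X4] = [T, T, T]
r4 m[φ1→X3] = [T, T, T]
r4 m[φ2→X4] = [T, T, T]
r4 m[φ2→X9] = [T, T, T]
r4 m[φ3→X10] = [F, T, T]
r4 m[φ3→X3] = [T, T, T]
r4 m[φ4→X2] = [F, T, F]
r4 m[X2→φ0] = [F, T, F]
r4 m[X2→φ4] = [T, T, T]
r4 m[X4→φ1] = [T, T, T]
r4 m[X4→φ2] = [T, T, T]
r4 m[X9→φ2] = [T, T, T]
r4 m[X10→φ3] = [T, T, T]
r4 m[X3→φ0] = [T, T, T]
r4 m[X3→φ1] = [T, T, F]
r4 m[X3→φ3] = [T, T, F]
r5 m[φ0→X2] = [T, T, T]
r5 m[φ0→X3] = [T, T, F]
r5 m[φ1→X4] = [T, T, F]
r5 m[φ1→X3] = [T, T, T]
r5 m[φ2→X4] = [T, T, T]
r5 m[φ2→X9] = [T, T, T]
r5 m[φ3→X10] = [F, T, T]
r5 m[φ3→X3] = [T, T, T]
r5 m[φ4→X2] = [F, T, F]
r5 m[X2→φ0] = [F, T, F]
r5 m[X2→φ4] = [T, T, T]
r5 m[X4→φ1] = [T, T, T]
r5 m[X4→φ2] = [T, T, T]
r5 m[X9→φ2] = [T, T, T]
r5 m[X10→φ3] = [T, T, T]
r5 m[X3→φ0] = [T, T, T]
r5 m[X3→φ1] = [T, T, F]
r5 m[X3→φ3] = [T, T, F]
r6 m[φ0→X2] = [T, T, T]
r6 m[φ0→X3] = [T, T, F]
r6 m[φ1→X4] = [T, T, F]
r6 m[φ1→X3] = [T, T, T]
r6 m[φ2→X4] = [T, T, T]
r6 m[φ2→X9] = [T, T, T]
r6 m[φ3→X10] = [F, T, T]
r6 m[φ3→X3] = [T, T, T]
r6 m[φ4→X2] = [F, T, F]
r6 m[X2→φ0] = [F, T, F]
r6 m[X2→φ4] = [T, T, T]
r6 m[X4→φ1] = [T, T, T]
r6 m[X4→φ2] = [T, T, F]
r6 m[X9→φ2] = [T, T, T]
r6 m[X10→φ3] = [T, T, T]
r6 m[X3→φ0] = [T, T, T]
r6 m[X3→φ1] = [T, T, F]
r6 m[X3→φ3] = [T, T, F]
r7 m[φ0→X2] = [T, T, T]
r7 m[φ0→X3] = [T, T, F]
r7 m[φ1→X4] = [T, T, F]
r7 m[φ1→X3] = [T, T, T]
r7 m[φ2→X4] = [T, T, T]
r7 m[φ2→X9] = [T, T, T]
r7 m[φ3→X10] = [F, T, T]
r7 m[φ3→X3] = [T, T, T]
r7 m[φ4→X2] = [F, T, F]
r7 m[X2→φ0] = [F, T, F]
r7 m[X2→φ4] = [T, T, T]
r7 m[X4→φ1] = [T, T, T]
r7 m[X4→φ2] = [T, T, F]
r7 m[X9→φ2] = [T, T, T]
r7 m[X10→φ3] = [T, T, T]
r7 m[X3→φ0] = [T, T, T]
r7 m[X3→φ1] = [T, T, F]
r7 m[X3→φ3] = [T, T, F]
fixed point reached at round 7
b[X4] = ⊗ incoming = [T, T, F]

b[X4] = [T, T, F]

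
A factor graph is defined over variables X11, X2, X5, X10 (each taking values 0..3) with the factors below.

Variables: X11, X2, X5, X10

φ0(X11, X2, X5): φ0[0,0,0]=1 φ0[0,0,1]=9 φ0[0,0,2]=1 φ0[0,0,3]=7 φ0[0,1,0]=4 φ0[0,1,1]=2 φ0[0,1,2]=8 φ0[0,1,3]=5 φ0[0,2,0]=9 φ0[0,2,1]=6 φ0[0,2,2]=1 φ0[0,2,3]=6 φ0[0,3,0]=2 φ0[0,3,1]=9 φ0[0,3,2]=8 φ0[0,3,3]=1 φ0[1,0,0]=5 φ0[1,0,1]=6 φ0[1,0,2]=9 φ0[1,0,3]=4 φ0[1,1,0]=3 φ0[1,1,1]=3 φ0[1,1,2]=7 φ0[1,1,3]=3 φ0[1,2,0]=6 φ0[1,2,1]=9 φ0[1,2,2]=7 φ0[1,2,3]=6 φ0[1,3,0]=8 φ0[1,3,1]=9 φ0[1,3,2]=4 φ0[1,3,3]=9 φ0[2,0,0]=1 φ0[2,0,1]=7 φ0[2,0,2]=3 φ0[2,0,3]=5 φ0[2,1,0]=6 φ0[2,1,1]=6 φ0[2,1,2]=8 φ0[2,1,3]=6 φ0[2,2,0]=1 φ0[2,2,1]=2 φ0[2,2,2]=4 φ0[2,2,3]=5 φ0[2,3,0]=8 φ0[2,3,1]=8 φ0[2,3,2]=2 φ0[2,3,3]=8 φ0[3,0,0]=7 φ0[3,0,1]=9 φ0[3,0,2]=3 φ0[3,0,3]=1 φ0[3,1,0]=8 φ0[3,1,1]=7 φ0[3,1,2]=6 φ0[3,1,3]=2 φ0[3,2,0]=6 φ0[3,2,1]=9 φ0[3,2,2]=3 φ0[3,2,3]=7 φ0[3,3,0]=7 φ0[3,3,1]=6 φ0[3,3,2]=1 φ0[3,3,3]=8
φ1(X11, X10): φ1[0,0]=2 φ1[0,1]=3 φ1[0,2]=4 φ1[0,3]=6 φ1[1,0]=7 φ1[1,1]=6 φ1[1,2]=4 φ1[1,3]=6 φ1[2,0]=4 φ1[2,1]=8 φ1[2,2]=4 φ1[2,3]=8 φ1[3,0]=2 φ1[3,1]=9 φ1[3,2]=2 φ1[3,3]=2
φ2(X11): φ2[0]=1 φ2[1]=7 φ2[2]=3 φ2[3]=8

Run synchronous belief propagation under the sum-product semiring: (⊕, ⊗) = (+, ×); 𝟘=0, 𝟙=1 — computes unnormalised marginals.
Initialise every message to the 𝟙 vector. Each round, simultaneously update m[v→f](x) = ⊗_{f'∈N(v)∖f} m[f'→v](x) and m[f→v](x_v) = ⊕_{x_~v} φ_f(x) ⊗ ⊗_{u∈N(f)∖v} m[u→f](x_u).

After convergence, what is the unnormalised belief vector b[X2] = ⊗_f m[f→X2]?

b[X2] = [7686, 7493, 8702, 9642]

init: all messages = 𝟙 over 4 values
r1 m[φ0→X11] = [79, 98, 80, 90]
r1 m[φ0→X2] = [78, 84, 87, 98]
r1 m[φ0→X5] = [82, 107, 75, 83]
r1 m[φ1→X11] = [15, 23, 24, 15]
r1 m[φ1→X10] = [15, 26, 14, 22]
r1 m[φ2→X11] = [1, 7, 3, 8]
r1 m[X11→φ0] = [1, 1, 1, 1]
r1 m[X11→φ1] = [1, 1, 1, 1]
r1 m[X11→φ2] = [1, 1, 1, 1]
r1 m[X2→φ0] = [1, 1, 1, 1]
r1 m[X5→φ0] = [1, 1, 1, 1]
r1 m[X10→φ1] = [1, 1, 1, 1]
r2 m[φ0→X11] = [79, 98, 80, 90]
r2 m[φ0→X2] = [78, 84, 87, 98]
r2 m[φ0→X5] = [82, 107, 75, 83]
r2 m[φ1→X11] = [15, 23, 24, 15]
r2 m[φ1→X10] = [15, 26, 14, 22]
r2 m[φ2→X11] = [1, 7, 3, 8]
r2 m[X11→φ0] = [15, 161, 72, 120]
r2 m[X11→φ1] = [79, 686, 240, 720]
r2 m[X11→φ2] = [1185, 2254, 1920, 1350]
r2 m[X2→φ0] = [1, 1, 1, 1]
r2 m[X5→φ0] = [1, 1, 1, 1]
r2 m[X10→φ1] = [1, 1, 1, 1]
r3 m[φ0→X11] = [79, 98, 80, 90]
r3 m[φ0→X2] = [7686, 7493, 8702, 9642]
r3 m[φ0→X5] = [8294, 10113, 7401, 7715]
r3 m[φ1→X11] = [15, 23, 24, 15]
r3 m[φ1→X10] = [7360, 12753, 5460, 7950]
r3 m[φ2→X11] = [1, 7, 3, 8]
r3 m[X11→φ0] = [15, 161, 72, 120]
r3 m[X11→φ1] = [79, 686, 240, 720]
r3 m[X11→φ2] = [1185, 2254, 1920, 1350]
r3 m[X2→φ0] = [1, 1, 1, 1]
r3 m[X5→φ0] = [1, 1, 1, 1]
r3 m[X10→φ1] = [1, 1, 1, 1]
r4 m[φ0→X11] = [79, 98, 80, 90]
r4 m[φ0→X2] = [7686, 7493, 8702, 9642]
r4 m[φ0→X5] = [8294, 10113, 7401, 7715]
r4 m[φ1→X11] = [15, 23, 24, 15]
r4 m[φ1→X10] = [7360, 12753, 5460, 7950]
r4 m[φ2→X11] = [1, 7, 3, 8]
r4 m[X11→φ0] = [15, 161, 72, 120]
r4 m[X11→φ1] = [79, 686, 240, 720]
r4 m[X11→φ2] = [1185, 2254, 1920, 1350]
r4 m[X2→φ0] = [1, 1, 1, 1]
r4 m[X5→φ0] = [1, 1, 1, 1]
r4 m[X10→φ1] = [1, 1, 1, 1]
fixed point reached at round 4
b[X2] = ⊗ incoming = [7686, 7493, 8702, 9642]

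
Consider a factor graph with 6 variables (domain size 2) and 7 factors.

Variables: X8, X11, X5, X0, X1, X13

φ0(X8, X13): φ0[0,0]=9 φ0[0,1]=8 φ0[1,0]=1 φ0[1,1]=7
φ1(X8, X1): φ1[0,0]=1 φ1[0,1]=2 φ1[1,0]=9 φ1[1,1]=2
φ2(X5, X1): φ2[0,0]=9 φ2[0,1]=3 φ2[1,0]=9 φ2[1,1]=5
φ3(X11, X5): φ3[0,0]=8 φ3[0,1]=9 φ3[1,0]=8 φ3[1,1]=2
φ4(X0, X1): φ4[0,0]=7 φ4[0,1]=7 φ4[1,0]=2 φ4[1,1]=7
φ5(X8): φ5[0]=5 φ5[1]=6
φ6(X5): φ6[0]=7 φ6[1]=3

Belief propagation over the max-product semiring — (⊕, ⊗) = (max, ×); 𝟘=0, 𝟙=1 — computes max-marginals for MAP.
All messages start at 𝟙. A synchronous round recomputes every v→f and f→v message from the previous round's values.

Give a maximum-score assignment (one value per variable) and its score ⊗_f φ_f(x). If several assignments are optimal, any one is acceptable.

init: all messages = 𝟙 over 2 values
r1 m[φ0→X8] = [9, 7]
r1 m[φ0→X13] = [9, 8]
r1 m[φ1→X8] = [2, 9]
r1 m[φ1→X1] = [9, 2]
r1 m[φ2→X5] = [9, 9]
r1 m[φ2→X1] = [9, 5]
r1 m[φ3→X11] = [9, 8]
r1 m[φ3→X5] = [8, 9]
r1 m[φ4→X0] = [7, 7]
r1 m[φ4→X1] = [7, 7]
r1 m[φ5→X8] = [5, 6]
r1 m[φ6→X5] = [7, 3]
r1 m[X8→φ0] = [1, 1]
r1 m[X8→φ1] = [1, 1]
r1 m[X8→φ5] = [1, 1]
r1 m[X11→φ3] = [1, 1]
r1 m[X5→φ2] = [1, 1]
r1 m[X5→φ3] = [1, 1]
r1 m[X5→φ6] = [1, 1]
r1 m[X0→φ4] = [1, 1]
r1 m[X1→φ1] = [1, 1]
r1 m[X1→φ2] = [1, 1]
r1 m[X1→φ4] = [1, 1]
r1 m[X13→φ0] = [1, 1]
r2 m[φ0→X8] = [9, 7]
r2 m[φ0→X13] = [9, 8]
r2 m[φ1→X8] = [2, 9]
r2 m[φ1→X1] = [9, 2]
r2 m[φ2→X5] = [9, 9]
r2 m[φ2→X1] = [9, 5]
r2 m[φ3→X11] = [9, 8]
r2 m[φ3→X5] = [8, 9]
r2 m[φ4→X0] = [7, 7]
r2 m[φ4→X1] = [7, 7]
r2 m[φ5→X8] = [5, 6]
r2 m[φ6→X5] = [7, 3]
r2 m[X8→φ0] = [10, 54]
r2 m[X8→φ1] = [45, 42]
r2 m[X8→φ5] = [18, 63]
r2 m[X11→φ3] = [1, 1]
r2 m[X5→φ2] = [56, 27]
r2 m[X5→φ3] = [63, 27]
r2 m[X5→φ6] = [72, 81]
r2 m[X0→φ4] = [1, 1]
r2 m[X1→φ1] = [63, 35]
r2 m[X1→φ2] = [63, 14]
r2 m[X1→φ4] = [81, 10]
r2 m[X13→φ0] = [1, 1]
r3 m[φ0→X8] = [9, 7]
r3 m[φ0→X13] = [90, 378]
r3 m[φ1→X8] = [70, 567]
r3 m[φ1→X1] = [378, 90]
r3 m[φ2→X5] = [567, 567]
r3 m[φ2→X1] = [504, 168]
r3 m[φ3→X11] = [504, 504]
r3 m[φ3→X5] = [8, 9]
r3 m[φ4→X0] = [567, 162]
r3 m[φ4→X1] = [7, 7]
r3 m[φ5→X8] = [5, 6]
r3 m[φ6→X5] = [7, 3]
r3 m[X8→φ0] = [10, 54]
r3 m[X8→φ1] = [45, 42]
r3 m[X8→φ5] = [18, 63]
r3 m[X11→φ3] = [1, 1]
r3 m[X5→φ2] = [56, 27]
r3 m[X5→φ3] = [63, 27]
r3 m[X5→φ6] = [72, 81]
r3 m[X0→φ4] = [1, 1]
r3 m[X1→φ1] = [63, 35]
r3 m[X1→φ2] = [63, 14]
r3 m[X1→φ4] = [81, 10]
r3 m[X13→φ0] = [1, 1]
r4 m[φ0→X8] = [9, 7]
r4 m[φ0→X13] = [90, 378]
r4 m[φ1→X8] = [70, 567]
r4 m[φ1→X1] = [378, 90]
r4 m[φ2→X5] = [567, 567]
r4 m[φ2→X1] = [504, 168]
r4 m[φ3→X11] = [504, 504]
r4 m[φ3→X5] = [8, 9]
r4 m[φ4→X0] = [567, 162]
r4 m[φ4→X1] = [7, 7]
r4 m[φ5→X8] = [5, 6]
r4 m[φ6→X5] = [7, 3]
r4 m[X8→φ0] = [350, 3402]
r4 m[X8→φ1] = [45, 42]
r4 m[X8→φ5] = [630, 3969]
r4 m[X11→φ3] = [1, 1]
r4 m[X5→φ2] = [56, 27]
r4 m[X5→φ3] = [3969, 1701]
r4 m[X5→φ6] = [4536, 5103]
r4 m[X0→φ4] = [1, 1]
r4 m[X1→φ1] = [3528, 1176]
r4 m[X1→φ2] = [2646, 630]
r4 m[X1→φ4] = [190512, 15120]
r4 m[X13→φ0] = [1, 1]
r5 m[φ0→X8] = [9, 7]
r5 m[φ0→X13] = [3402, 23814]
r5 m[φ1→X8] = [3528, 31752]
r5 m[φ1→X1] = [378, 90]
r5 m[φ2→X5] = [23814, 23814]
r5 m[φ2→X1] = [504, 168]
r5 m[φ3→X11] = [31752, 31752]
r5 m[φ3→X5] = [8, 9]
r5 m[φ4→X0] = [1333584, 381024]
r5 m[φ4→X1] = [7, 7]
r5 m[φ5→X8] = [5, 6]
r5 m[φ6→X5] = [7, 3]
r5 m[X8→φ0] = [350, 3402]
r5 m[X8→φ1] = [45, 42]
r5 m[X8→φ5] = [630, 3969]
r5 m[X11→φ3] = [1, 1]
r5 m[X5→φ2] = [56, 27]
r5 m[X5→φ3] = [3969, 1701]
r5 m[X5→φ6] = [4536, 5103]
r5 m[X0→φ4] = [1, 1]
r5 m[X1→φ1] = [3528, 1176]
r5 m[X1→φ2] = [2646, 630]
r5 m[X1→φ4] = [190512, 15120]
r5 m[X13→φ0] = [1, 1]
r6 m[φ0→X8] = [9, 7]
r6 m[φ0→X13] = [3402, 23814]
r6 m[φ1→X8] = [3528, 31752]
r6 m[φ1→X1] = [378, 90]
r6 m[φ2→X5] = [23814, 23814]
r6 m[φ2→X1] = [504, 168]
r6 m[φ3→X11] = [31752, 31752]
r6 m[φ3→X5] = [8, 9]
r6 m[φ4→X0] = [1333584, 381024]
r6 m[φ4→X1] = [7, 7]
r6 m[φ5→X8] = [5, 6]
r6 m[φ6→X5] = [7, 3]
r6 m[X8→φ0] = [17640, 190512]
r6 m[X8→φ1] = [45, 42]
r6 m[X8→φ5] = [31752, 222264]
r6 m[X11→φ3] = [1, 1]
r6 m[X5→φ2] = [56, 27]
r6 m[X5→φ3] = [166698, 71442]
r6 m[X5→φ6] = [190512, 214326]
r6 m[X0→φ4] = [1, 1]
r6 m[X1→φ1] = [3528, 1176]
r6 m[X1→φ2] = [2646, 630]
r6 m[X1→φ4] = [190512, 15120]
r6 m[X13→φ0] = [1, 1]
r7 m[φ0→X8] = [9, 7]
r7 m[φ0→X13] = [190512, 1333584]
r7 m[φ1→X8] = [3528, 31752]
r7 m[φ1→X1] = [378, 90]
r7 m[φ2→X5] = [23814, 23814]
r7 m[φ2→X1] = [504, 168]
r7 m[φ3→X11] = [1333584, 1333584]
r7 m[φ3→X5] = [8, 9]
r7 m[φ4→X0] = [1333584, 381024]
r7 m[φ4→X1] = [7, 7]
r7 m[φ5→X8] = [5, 6]
r7 m[φ6→X5] = [7, 3]
r7 m[X8→φ0] = [17640, 190512]
r7 m[X8→φ1] = [45, 42]
r7 m[X8→φ5] = [31752, 222264]
r7 m[X11→φ3] = [1, 1]
r7 m[X5→φ2] = [56, 27]
r7 m[X5→φ3] = [166698, 71442]
r7 m[X5→φ6] = [190512, 214326]
r7 m[X0→φ4] = [1, 1]
r7 m[X1→φ1] = [3528, 1176]
r7 m[X1→φ2] = [2646, 630]
r7 m[X1→φ4] = [190512, 15120]
r7 m[X13→φ0] = [1, 1]
r8 m[φ0→X8] = [9, 7]
r8 m[φ0→X13] = [190512, 1333584]
r8 m[φ1→X8] = [3528, 31752]
r8 m[φ1→X1] = [378, 90]
r8 m[φ2→X5] = [23814, 23814]
r8 m[φ2→X1] = [504, 168]
r8 m[φ3→X11] = [1333584, 1333584]
r8 m[φ3→X5] = [8, 9]
r8 m[φ4→X0] = [1333584, 381024]
r8 m[φ4→X1] = [7, 7]
r8 m[φ5→X8] = [5, 6]
r8 m[φ6→X5] = [7, 3]
r8 m[X8→φ0] = [17640, 190512]
r8 m[X8→φ1] = [45, 42]
r8 m[X8→φ5] = [31752, 222264]
r8 m[X11→φ3] = [1, 1]
r8 m[X5→φ2] = [56, 27]
r8 m[X5→φ3] = [166698, 71442]
r8 m[X5→φ6] = [190512, 214326]
r8 m[X0→φ4] = [1, 1]
r8 m[X1→φ1] = [3528, 1176]
r8 m[X1→φ2] = [2646, 630]
r8 m[X1→φ4] = [190512, 15120]
r8 m[X13→φ0] = [1, 1]
fixed point reached at round 8
traceback from X8: (X8=1, X11=0, X5=0, X0=0, X1=0, X13=1), score=1333584

assignment: (X8=1, X11=0, X5=0, X0=0, X1=0, X13=1); score = 1333584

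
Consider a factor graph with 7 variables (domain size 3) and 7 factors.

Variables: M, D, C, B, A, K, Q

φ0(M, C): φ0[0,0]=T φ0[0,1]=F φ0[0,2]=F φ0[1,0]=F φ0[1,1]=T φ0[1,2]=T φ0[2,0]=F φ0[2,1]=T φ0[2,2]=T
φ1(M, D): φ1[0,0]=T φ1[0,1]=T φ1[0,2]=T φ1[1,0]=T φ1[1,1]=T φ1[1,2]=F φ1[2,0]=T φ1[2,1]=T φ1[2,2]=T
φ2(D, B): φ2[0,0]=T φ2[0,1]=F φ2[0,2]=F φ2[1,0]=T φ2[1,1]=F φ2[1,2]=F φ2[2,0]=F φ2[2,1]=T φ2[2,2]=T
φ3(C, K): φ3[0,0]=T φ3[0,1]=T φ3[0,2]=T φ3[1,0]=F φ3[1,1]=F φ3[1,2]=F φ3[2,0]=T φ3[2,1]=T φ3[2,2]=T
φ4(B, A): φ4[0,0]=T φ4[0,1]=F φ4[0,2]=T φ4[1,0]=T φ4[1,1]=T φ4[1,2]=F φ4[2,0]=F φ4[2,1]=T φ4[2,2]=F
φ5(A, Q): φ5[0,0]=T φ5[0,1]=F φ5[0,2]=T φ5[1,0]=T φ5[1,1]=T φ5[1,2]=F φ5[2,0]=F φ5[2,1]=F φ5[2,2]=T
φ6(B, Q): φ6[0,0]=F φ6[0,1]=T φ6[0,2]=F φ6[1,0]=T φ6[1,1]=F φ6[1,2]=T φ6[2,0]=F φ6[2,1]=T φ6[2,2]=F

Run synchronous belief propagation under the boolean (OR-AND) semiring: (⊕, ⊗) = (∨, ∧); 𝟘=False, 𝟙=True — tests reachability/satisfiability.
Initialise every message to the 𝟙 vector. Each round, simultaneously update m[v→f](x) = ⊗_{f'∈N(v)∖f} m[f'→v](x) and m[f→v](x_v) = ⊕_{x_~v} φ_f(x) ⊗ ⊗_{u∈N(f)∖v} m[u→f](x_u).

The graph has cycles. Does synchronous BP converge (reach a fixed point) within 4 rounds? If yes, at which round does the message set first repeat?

init: all messages = 𝟙 over 3 values
r1 m[φ0→M] = [T, T, T]
r1 m[φ0→C] = [T, T, T]
r1 m[φ1→M] = [T, T, T]
r1 m[φ1→D] = [T, T, T]
r1 m[φ2→D] = [T, T, T]
r1 m[φ2→B] = [T, T, T]
r1 m[φ3→C] = [T, F, T]
r1 m[φ3→K] = [T, T, T]
r1 m[φ4→B] = [T, T, T]
r1 m[φ4→A] = [T, T, T]
r1 m[φ5→A] = [T, T, T]
r1 m[φ5→Q] = [T, T, T]
r1 m[φ6→B] = [T, T, T]
r1 m[φ6→Q] = [T, T, T]
r1 m[M→φ0] = [T, T, T]
r1 m[M→φ1] = [T, T, T]
r1 m[D→φ1] = [T, T, T]
r1 m[D→φ2] = [T, T, T]
r1 m[C→φ0] = [T, T, T]
r1 m[C→φ3] = [T, T, T]
r1 m[B→φ2] = [T, T, T]
r1 m[B→φ4] = [T, T, T]
r1 m[B→φ6] = [T, T, T]
r1 m[A→φ4] = [T, T, T]
r1 m[A→φ5] = [T, T, T]
r1 m[K→φ3] = [T, T, T]
r1 m[Q→φ5] = [T, T, T]
r1 m[Q→φ6] = [T, T, T]
r2 m[φ0→M] = [T, T, T]
r2 m[φ0→C] = [T, T, T]
r2 m[φ1→M] = [T, T, T]
r2 m[φ1→D] = [T, T, T]
r2 m[φ2→D] = [T, T, T]
r2 m[φ2→B] = [T, T, T]
r2 m[φ3→C] = [T, F, T]
r2 m[φ3→K] = [T, T, T]
r2 m[φ4→B] = [T, T, T]
r2 m[φ4→A] = [T, T, T]
r2 m[φ5→A] = [T, T, T]
r2 m[φ5→Q] = [T, T, T]
r2 m[φ6→B] = [T, T, T]
r2 m[φ6→Q] = [T, T, T]
r2 m[M→φ0] = [T, T, T]
r2 m[M→φ1] = [T, T, T]
r2 m[D→φ1] = [T, T, T]
r2 m[D→φ2] = [T, T, T]
r2 m[C→φ0] = [T, F, T]
r2 m[C→φ3] = [T, T, T]
r2 m[B→φ2] = [T, T, T]
r2 m[B→φ4] = [T, T, T]
r2 m[B→φ6] = [T, T, T]
r2 m[A→φ4] = [T, T, T]
r2 m[A→φ5] = [T, T, T]
r2 m[K→φ3] = [T, T, T]
r2 m[Q→φ5] = [T, T, T]
r2 m[Q→φ6] = [T, T, T]
r3 m[φ0→M] = [T, T, T]
r3 m[φ0→C] = [T, T, T]
r3 m[φ1→M] = [T, T, T]
r3 m[φ1→D] = [T, T, T]
r3 m[φ2→D] = [T, T, T]
r3 m[φ2→B] = [T, T, T]
r3 m[φ3→C] = [T, F, T]
r3 m[φ3→K] = [T, T, T]
r3 m[φ4→B] = [T, T, T]
r3 m[φ4→A] = [T, T, T]
r3 m[φ5→A] = [T, T, T]
r3 m[φ5→Q] = [T, T, T]
r3 m[φ6→B] = [T, T, T]
r3 m[φ6→Q] = [T, T, T]
r3 m[M→φ0] = [T, T, T]
r3 m[M→φ1] = [T, T, T]
r3 m[D→φ1] = [T, T, T]
r3 m[D→φ2] = [T, T, T]
r3 m[C→φ0] = [T, F, T]
r3 m[C→φ3] = [T, T, T]
r3 m[B→φ2] = [T, T, T]
r3 m[B→φ4] = [T, T, T]
r3 m[B→φ6] = [T, T, T]
r3 m[A→φ4] = [T, T, T]
r3 m[A→φ5] = [T, T, T]
r3 m[K→φ3] = [T, T, T]
r3 m[Q→φ5] = [T, T, T]
r3 m[Q→φ6] = [T, T, T]
fixed point reached at round 3
messages reach a fixed point at round 3

CONVERGED at round 3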